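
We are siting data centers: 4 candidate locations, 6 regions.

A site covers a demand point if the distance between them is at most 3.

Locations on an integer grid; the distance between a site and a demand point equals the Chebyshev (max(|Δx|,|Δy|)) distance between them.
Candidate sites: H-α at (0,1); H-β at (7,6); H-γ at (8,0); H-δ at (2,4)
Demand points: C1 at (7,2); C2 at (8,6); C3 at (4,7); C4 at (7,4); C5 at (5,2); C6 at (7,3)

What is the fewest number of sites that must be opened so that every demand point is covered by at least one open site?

2

Coverage sets (demand points within 3 of each site):
  H-α: {}
  H-β: {C2, C3, C4, C6}
  H-γ: {C1, C5, C6}
  H-δ: {C3, C5}
No single site covers all 6 demand points.
But {H-β, H-γ} covers everything, so the minimum is 2.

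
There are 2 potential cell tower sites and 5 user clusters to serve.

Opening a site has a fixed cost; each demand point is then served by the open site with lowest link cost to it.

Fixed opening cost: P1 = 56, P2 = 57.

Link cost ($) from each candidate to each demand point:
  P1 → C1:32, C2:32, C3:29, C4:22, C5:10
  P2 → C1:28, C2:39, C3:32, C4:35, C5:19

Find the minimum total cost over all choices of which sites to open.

Open {P1}: assign each demand point to its cheapest open site.
  C1→P1 32, C2→P1 32, C3→P1 29, C4→P1 22, C5→P1 10
  link cost 125, fixed 56 → total 181.
Compare {P2}: link cost 153 + fixed 57 = 210.
Compare {P1, P2}: link cost 121 + fixed 113 = 234.

181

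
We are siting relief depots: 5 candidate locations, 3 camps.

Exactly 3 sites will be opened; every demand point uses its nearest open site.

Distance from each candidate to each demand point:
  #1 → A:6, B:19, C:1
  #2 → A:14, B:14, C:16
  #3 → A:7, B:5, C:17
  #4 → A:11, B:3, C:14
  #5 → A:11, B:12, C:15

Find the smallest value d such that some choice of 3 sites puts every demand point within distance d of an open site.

6

Open {#1, #2, #3}.
  Farthest demand point is A at distance 6 (to #1); all others are ≤ 6.
With {#1, #2, #4} the worst case is 6.
With {#1, #3, #4} the worst case is 6.
No size-3 selection achieves below 6.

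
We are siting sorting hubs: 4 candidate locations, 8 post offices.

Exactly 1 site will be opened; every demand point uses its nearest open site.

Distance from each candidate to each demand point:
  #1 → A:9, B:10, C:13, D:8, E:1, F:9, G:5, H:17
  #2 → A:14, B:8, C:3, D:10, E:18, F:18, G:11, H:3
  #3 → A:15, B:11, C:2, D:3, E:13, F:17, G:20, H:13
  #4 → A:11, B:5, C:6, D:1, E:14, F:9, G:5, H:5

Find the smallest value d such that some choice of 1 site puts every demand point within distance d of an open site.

14

Open {#4}.
  Farthest demand point is E at distance 14 (to #4); all others are ≤ 14.
With {#1} the worst case is 17.
With {#2} the worst case is 18.
No size-1 selection achieves below 14.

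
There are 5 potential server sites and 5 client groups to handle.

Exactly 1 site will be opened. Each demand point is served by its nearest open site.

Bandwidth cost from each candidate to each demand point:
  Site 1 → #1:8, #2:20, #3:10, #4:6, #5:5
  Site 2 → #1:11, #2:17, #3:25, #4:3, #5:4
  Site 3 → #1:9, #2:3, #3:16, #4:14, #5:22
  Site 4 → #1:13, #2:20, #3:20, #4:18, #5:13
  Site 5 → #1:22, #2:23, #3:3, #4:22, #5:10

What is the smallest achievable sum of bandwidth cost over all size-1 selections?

49

Open {Site 1}.
  #1→Site 1 8, #2→Site 1 20, #3→Site 1 10, #4→Site 1 6, #5→Site 1 5  ⇒ total 49.
Compare {Site 2}: total 60.
Compare {Site 3}: total 64.
No size-1 selection does better; minimum is 49.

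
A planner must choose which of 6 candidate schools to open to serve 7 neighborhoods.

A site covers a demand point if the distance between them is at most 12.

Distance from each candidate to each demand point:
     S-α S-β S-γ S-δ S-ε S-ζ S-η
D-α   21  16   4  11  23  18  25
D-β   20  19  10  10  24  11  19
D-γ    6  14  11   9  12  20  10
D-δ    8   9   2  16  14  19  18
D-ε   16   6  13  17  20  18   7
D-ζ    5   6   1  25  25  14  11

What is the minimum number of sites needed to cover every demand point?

Coverage sets (demand points within 12 of each site):
  D-α: {S-γ, S-δ}
  D-β: {S-γ, S-δ, S-ζ}
  D-γ: {S-α, S-γ, S-δ, S-ε, S-η}
  D-δ: {S-α, S-β, S-γ}
  D-ε: {S-β, S-η}
  D-ζ: {S-α, S-β, S-γ, S-η}
No 2 sites suffice: every size-2 union leaves at least one demand point uncovered.
But {D-β, D-γ, D-δ} covers everything, so the minimum is 3.

3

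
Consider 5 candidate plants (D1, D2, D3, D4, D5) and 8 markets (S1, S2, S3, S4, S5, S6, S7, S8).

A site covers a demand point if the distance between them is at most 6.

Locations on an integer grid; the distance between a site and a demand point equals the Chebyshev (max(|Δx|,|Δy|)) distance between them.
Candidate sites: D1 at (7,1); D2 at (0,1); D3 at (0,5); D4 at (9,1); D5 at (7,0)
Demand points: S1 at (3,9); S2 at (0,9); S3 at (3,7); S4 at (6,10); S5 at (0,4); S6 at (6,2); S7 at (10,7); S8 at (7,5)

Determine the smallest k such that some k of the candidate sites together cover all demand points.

2

Coverage sets (demand points within 6 of each site):
  D1: {S3, S6, S7, S8}
  D2: {S3, S5, S6}
  D3: {S1, S2, S3, S4, S5, S6}
  D4: {S3, S6, S7, S8}
  D5: {S6, S8}
No single site covers all 8 demand points.
But {D1, D3} covers everything, so the minimum is 2.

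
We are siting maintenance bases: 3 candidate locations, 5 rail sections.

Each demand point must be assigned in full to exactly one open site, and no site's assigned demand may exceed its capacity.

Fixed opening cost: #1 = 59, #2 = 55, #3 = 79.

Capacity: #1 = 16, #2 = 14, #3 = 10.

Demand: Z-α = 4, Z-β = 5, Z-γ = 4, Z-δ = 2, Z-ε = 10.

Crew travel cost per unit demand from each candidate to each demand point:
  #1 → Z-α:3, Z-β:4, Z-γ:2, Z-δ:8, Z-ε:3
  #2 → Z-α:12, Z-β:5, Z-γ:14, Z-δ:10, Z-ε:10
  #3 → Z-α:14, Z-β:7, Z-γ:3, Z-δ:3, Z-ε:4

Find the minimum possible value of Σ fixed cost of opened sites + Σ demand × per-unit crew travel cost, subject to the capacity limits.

Open {#1, #3}; cheapest assignment that respects the capacities:
  #1 (cap 16, load 15): Z-α, Z-β, Z-γ, Z-δ — cost 4×3 + 5×4 + 4×2 + 2×8 = 56
  #3 (cap 10, load 10): Z-ε — cost 10×4 = 40
  Shipping 96, fixed 138 → total 234.
  Any other capacity-feasible assignment to {#1, #3} ships for at least 96.
Compare {#1, #2}: its best feasible assignment gives total 241.
Compare {#1, #2, #3}: its best feasible assignment gives total 278.
Every other set of open sites that can feasibly serve all demand totals ≥ 241 even under its best assignment. Minimum: 234.

234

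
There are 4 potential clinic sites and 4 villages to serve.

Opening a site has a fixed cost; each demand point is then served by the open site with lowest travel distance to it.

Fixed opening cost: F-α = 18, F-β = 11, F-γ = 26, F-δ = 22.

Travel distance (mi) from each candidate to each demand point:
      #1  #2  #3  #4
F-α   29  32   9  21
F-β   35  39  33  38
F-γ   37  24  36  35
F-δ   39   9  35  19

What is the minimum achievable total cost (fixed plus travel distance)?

106

Open {F-α, F-δ}: assign each demand point to its cheapest open site.
  #1→F-α 29, #2→F-δ 9, #3→F-α 9, #4→F-δ 19
  travel distance 66, fixed 40 → total 106.
Compare {F-α}: travel distance 91 + fixed 18 = 109.
Compare {F-α, F-β, F-δ}: travel distance 66 + fixed 51 = 117.
Compare {F-α, F-β}: travel distance 91 + fixed 29 = 120.
All other subsets cost ≥ 109. Minimum total cost: 106.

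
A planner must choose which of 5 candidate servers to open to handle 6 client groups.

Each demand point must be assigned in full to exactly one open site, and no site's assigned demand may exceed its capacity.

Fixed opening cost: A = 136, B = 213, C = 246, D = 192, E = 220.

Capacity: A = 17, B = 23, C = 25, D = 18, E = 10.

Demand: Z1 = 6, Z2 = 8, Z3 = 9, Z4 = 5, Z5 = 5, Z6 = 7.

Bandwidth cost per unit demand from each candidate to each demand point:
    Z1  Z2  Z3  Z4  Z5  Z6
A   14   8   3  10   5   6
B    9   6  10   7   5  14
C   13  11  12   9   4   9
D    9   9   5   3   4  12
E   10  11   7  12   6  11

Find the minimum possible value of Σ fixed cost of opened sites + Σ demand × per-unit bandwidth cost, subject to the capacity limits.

Open {A, B}; cheapest assignment that respects the capacities:
  A (cap 17, load 17): Z2, Z3 — cost 8×8 + 9×3 = 91
  B (cap 23, load 23): Z1, Z4, Z5, Z6 — cost 6×9 + 5×7 + 5×5 + 7×14 = 212
  Shipping 303, fixed 349 → total 652.
  Any other capacity-feasible assignment to {A, B} ships for at least 303.
Compare {A, C}: its best feasible assignment gives total 679.
Compare {B, D}: its best feasible assignment gives total 716.
Every other set of open sites that can feasibly serve all demand totals ≥ 679 even under its best assignment. Minimum: 652.

652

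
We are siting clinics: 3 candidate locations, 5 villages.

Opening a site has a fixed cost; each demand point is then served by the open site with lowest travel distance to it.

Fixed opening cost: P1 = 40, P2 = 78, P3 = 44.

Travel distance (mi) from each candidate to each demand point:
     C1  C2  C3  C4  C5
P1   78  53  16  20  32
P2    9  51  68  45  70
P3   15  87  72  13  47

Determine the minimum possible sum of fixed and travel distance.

Open {P1, P3}: assign each demand point to its cheapest open site.
  C1→P3 15, C2→P1 53, C3→P1 16, C4→P3 13, C5→P1 32
  travel distance 129, fixed 84 → total 213.
Compare {P1}: travel distance 199 + fixed 40 = 239.
Compare {P1, P2}: travel distance 128 + fixed 118 = 246.
Compare {P3}: travel distance 234 + fixed 44 = 278.
All other subsets cost ≥ 239. Minimum total cost: 213.

213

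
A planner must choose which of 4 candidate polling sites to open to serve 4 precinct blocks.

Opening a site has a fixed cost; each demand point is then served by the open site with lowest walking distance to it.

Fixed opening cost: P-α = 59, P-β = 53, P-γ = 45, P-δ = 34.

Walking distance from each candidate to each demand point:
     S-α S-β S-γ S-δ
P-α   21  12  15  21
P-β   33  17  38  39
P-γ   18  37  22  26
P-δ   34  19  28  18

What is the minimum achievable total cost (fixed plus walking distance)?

Open {P-α}: assign each demand point to its cheapest open site.
  S-α→P-α 21, S-β→P-α 12, S-γ→P-α 15, S-δ→P-α 21
  walking distance 69, fixed 59 → total 128.
Compare {P-δ}: walking distance 99 + fixed 34 = 133.
Compare {P-γ}: walking distance 103 + fixed 45 = 148.
Compare {P-γ, P-δ}: walking distance 77 + fixed 79 = 156.
All other subsets cost ≥ 133. Minimum total cost: 128.

128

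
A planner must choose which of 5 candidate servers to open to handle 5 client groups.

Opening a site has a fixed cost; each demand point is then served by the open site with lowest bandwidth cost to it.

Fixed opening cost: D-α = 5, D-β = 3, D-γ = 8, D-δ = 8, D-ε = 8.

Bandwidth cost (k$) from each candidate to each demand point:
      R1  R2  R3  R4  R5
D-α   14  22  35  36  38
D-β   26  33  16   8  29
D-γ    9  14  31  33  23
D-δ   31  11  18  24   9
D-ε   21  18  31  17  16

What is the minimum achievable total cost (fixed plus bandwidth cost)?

Open {D-β, D-γ, D-δ}: assign each demand point to its cheapest open site.
  R1→D-γ 9, R2→D-δ 11, R3→D-β 16, R4→D-β 8, R5→D-δ 9
  bandwidth cost 53, fixed 19 → total 72.
Compare {D-α, D-β, D-δ}: bandwidth cost 58 + fixed 16 = 74.
Compare {D-α, D-β, D-γ, D-δ}: bandwidth cost 53 + fixed 24 = 77.
Compare {D-β, D-γ, D-δ, D-ε}: bandwidth cost 53 + fixed 27 = 80.
All other subsets cost ≥ 74. Minimum total cost: 72.

72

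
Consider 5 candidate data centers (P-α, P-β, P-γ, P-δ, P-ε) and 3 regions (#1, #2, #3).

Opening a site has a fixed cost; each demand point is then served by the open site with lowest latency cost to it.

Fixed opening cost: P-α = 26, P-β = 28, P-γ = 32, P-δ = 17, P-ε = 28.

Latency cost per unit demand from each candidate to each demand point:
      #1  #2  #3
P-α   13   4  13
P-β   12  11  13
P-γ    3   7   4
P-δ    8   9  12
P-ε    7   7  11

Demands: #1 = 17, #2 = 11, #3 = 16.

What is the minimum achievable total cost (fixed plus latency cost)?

217

Open {P-α, P-γ}: assign each demand point to its cheapest open site.
  #1→P-γ 17×3=51, #2→P-α 11×4=44, #3→P-γ 16×4=64
  latency cost 159, fixed 58 → total 217.
Compare {P-γ}: latency cost 192 + fixed 32 = 224.
Compare {P-α, P-γ, P-δ}: latency cost 159 + fixed 75 = 234.
Compare {P-γ, P-δ}: latency cost 192 + fixed 49 = 241.
All other subsets cost ≥ 224. Minimum total cost: 217.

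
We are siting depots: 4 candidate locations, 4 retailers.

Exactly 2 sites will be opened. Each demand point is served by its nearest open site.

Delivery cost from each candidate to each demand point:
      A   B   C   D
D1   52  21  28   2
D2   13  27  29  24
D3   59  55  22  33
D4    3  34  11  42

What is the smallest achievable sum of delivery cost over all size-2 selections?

37

Open {D1, D4}.
  A→D4 3, B→D1 21, C→D4 11, D→D1 2  ⇒ total 37.
Compare {D1, D2}: total 64.
Compare {D2, D4}: total 65.
No size-2 selection does better; minimum is 37.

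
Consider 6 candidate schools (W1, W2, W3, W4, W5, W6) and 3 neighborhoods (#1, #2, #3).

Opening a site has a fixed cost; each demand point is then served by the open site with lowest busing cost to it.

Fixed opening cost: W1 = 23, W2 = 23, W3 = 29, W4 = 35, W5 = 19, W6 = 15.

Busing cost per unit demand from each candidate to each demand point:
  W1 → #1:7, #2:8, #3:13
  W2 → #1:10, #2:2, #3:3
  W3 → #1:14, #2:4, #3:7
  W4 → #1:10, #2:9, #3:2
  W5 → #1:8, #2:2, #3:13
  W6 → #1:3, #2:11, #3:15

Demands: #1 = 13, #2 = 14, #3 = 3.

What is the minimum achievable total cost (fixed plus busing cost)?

114

Open {W2, W6}: assign each demand point to its cheapest open site.
  #1→W6 13×3=39, #2→W2 14×2=28, #3→W2 3×3=9
  busing cost 76, fixed 38 → total 114.
Compare {W2, W5, W6}: busing cost 76 + fixed 57 = 133.
Compare {W1, W2, W6}: busing cost 76 + fixed 61 = 137.
Compare {W5, W6}: busing cost 106 + fixed 34 = 140.
All other subsets cost ≥ 133. Minimum total cost: 114.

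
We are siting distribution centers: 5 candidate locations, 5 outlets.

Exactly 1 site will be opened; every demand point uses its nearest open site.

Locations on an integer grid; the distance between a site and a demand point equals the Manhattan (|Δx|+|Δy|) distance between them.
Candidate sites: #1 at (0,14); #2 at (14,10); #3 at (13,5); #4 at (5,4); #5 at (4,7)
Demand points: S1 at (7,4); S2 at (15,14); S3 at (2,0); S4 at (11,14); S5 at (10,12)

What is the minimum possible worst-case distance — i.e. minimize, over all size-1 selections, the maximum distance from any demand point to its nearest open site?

16

Open {#3}.
  Farthest demand point is S3 at distance 16 (to #3); all others are ≤ 16.
With {#1} the worst case is 17.
With {#5} the worst case is 18.
No size-1 selection achieves below 16.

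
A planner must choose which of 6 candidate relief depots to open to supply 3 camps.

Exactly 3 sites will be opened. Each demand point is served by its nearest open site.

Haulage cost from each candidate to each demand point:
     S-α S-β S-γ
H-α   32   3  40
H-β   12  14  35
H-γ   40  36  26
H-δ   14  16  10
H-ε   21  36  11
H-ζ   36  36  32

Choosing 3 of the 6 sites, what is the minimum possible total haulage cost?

25

Open {H-α, H-β, H-δ}.
  S-α→H-β 12, S-β→H-α 3, S-γ→H-δ 10  ⇒ total 25.
Compare {H-α, H-β, H-ε}: total 26.
Compare {H-α, H-γ, H-δ}: total 27.
No size-3 selection does better; minimum is 25.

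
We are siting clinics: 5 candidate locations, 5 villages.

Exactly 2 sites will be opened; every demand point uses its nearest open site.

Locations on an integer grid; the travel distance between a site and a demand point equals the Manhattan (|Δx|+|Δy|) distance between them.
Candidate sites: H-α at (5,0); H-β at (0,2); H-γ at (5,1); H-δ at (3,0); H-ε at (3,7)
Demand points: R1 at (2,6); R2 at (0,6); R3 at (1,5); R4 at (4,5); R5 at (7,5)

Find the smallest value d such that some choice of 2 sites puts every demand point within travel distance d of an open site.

Open {H-α, H-ε}.
  Farthest demand point is R5 at travel distance 6 (to H-ε); all others are ≤ 6.
With {H-β, H-γ} the worst case is 6.
With {H-β, H-ε} the worst case is 6.
No size-2 selection achieves below 6.

6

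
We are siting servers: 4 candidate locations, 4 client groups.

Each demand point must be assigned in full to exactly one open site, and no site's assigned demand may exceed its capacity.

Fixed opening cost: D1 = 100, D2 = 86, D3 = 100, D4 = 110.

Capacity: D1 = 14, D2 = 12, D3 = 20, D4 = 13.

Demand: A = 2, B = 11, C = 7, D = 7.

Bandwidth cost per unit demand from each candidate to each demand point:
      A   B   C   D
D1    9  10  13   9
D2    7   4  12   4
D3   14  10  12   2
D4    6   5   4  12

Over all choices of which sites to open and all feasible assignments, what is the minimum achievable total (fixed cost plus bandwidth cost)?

356

Open {D2, D3}; cheapest assignment that respects the capacities:
  D2 (cap 12, load 11): B — cost 11×4 = 44
  D3 (cap 20, load 16): A, C, D — cost 2×14 + 7×12 + 7×2 = 126
  Shipping 170, fixed 186 → total 356.
  Any other capacity-feasible assignment to {D2, D3} ships for at least 170.
Compare {D3, D4}: its best feasible assignment gives total 374.
Compare {D2, D3, D4}: its best feasible assignment gives total 394.
Every other set of open sites that can feasibly serve all demand totals ≥ 374 even under its best assignment. Minimum: 356.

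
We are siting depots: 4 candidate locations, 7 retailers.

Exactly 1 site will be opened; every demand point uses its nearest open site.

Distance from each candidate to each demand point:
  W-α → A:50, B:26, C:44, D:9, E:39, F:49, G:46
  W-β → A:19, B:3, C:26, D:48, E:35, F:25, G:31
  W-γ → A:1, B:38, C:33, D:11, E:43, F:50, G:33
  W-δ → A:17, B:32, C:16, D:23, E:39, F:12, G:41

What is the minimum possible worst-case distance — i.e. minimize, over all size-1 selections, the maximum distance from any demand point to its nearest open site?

41

Open {W-δ}.
  Farthest demand point is G at distance 41 (to W-δ); all others are ≤ 41.
With {W-β} the worst case is 48.
With {W-α} the worst case is 50.
No size-1 selection achieves below 41.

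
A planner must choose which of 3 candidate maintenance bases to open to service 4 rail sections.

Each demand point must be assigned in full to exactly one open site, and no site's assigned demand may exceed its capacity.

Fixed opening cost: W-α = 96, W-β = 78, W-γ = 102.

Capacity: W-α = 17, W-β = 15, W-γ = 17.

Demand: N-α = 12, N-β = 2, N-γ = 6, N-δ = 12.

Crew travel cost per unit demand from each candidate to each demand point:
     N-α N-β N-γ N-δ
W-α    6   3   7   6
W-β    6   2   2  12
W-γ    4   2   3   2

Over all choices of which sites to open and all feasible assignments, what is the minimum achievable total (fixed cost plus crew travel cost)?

388

Open {W-α, W-β, W-γ}; cheapest assignment that respects the capacities:
  W-α (cap 17, load 12): N-α — cost 12×6 = 72
  W-β (cap 15, load 8): N-β, N-γ — cost 2×2 + 6×2 = 16
  W-γ (cap 17, load 12): N-δ — cost 12×2 = 24
  Shipping 112, fixed 276 → total 388.
  Any other capacity-feasible assignment to {W-α, W-β, W-γ} ships for at least 112.
Total demand is 32; every other set of sites either has combined capacity below 32 or cannot fit the demands without splitting one across sites, so {W-α, W-β, W-γ} is the only feasible choice of open sites. Minimum: 388.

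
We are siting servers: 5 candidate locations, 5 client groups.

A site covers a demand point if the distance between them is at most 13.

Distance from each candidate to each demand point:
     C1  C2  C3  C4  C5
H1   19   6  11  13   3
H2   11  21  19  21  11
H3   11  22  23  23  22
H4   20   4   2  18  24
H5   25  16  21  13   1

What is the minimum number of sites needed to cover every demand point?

2

Coverage sets (demand points within 13 of each site):
  H1: {C2, C3, C4, C5}
  H2: {C1, C5}
  H3: {C1}
  H4: {C2, C3}
  H5: {C4, C5}
No single site covers all 5 demand points.
But {H1, H2} covers everything, so the minimum is 2.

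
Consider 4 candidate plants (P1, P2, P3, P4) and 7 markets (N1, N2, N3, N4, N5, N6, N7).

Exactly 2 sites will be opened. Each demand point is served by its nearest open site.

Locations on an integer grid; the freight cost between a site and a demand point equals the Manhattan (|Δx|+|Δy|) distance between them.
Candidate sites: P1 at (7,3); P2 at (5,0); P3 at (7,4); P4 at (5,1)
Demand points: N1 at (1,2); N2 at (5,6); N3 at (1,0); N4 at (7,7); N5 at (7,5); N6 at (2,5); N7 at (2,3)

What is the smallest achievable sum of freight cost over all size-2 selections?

29

Open {P3, P4}.
  N1→P4 5, N2→P3 4, N3→P4 5, N4→P3 3, N5→P3 1, N6→P3 6, N7→P4 5  ⇒ total 29.
Compare {P2, P3}: total 30.
Compare {P1, P2}: total 33.
No size-2 selection does better; minimum is 29.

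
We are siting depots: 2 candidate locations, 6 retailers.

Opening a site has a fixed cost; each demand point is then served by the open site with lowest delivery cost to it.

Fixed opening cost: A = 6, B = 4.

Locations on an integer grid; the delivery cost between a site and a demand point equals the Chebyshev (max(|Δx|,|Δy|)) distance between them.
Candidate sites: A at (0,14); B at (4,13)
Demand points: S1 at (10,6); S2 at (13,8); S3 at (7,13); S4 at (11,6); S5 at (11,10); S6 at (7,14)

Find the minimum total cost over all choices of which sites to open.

40

Open {B}: assign each demand point to its cheapest open site.
  S1→B 7, S2→B 9, S3→B 3, S4→B 7, S5→B 7, S6→B 3
  delivery cost 36, fixed 4 → total 40.
Compare {A, B}: delivery cost 36 + fixed 10 = 46.
Compare {A}: delivery cost 59 + fixed 6 = 65.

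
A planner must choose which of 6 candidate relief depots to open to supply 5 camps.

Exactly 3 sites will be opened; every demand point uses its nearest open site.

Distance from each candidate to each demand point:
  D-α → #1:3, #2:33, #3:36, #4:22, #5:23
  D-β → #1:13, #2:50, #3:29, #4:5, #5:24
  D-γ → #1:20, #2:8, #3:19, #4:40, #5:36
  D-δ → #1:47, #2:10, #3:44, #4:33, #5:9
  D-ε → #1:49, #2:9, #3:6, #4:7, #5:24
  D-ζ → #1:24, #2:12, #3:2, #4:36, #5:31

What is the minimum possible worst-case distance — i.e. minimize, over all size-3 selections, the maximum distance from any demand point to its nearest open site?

Open {D-α, D-δ, D-ε}.
  Farthest demand point is #2 at distance 9 (to D-ε); all others are ≤ 9.
With {D-β, D-δ, D-ε} the worst case is 13.
With {D-β, D-δ, D-ζ} the worst case is 13.
No size-3 selection achieves below 9.

9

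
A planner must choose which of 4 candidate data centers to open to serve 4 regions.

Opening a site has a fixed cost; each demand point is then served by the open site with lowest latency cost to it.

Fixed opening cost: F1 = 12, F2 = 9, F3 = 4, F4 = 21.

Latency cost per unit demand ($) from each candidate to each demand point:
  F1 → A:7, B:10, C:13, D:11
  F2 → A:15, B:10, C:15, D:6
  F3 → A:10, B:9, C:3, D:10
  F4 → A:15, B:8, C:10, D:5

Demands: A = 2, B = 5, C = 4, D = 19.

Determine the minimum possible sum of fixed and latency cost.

Open {F3, F4}: assign each demand point to its cheapest open site.
  A→F3 2×10=20, B→F4 5×8=40, C→F3 4×3=12, D→F4 19×5=95
  latency cost 167, fixed 25 → total 192.
Compare {F1, F3, F4}: latency cost 161 + fixed 37 = 198.
Compare {F2, F3, F4}: latency cost 167 + fixed 34 = 201.
Compare {F2, F3}: latency cost 191 + fixed 13 = 204.
All other subsets cost ≥ 198. Minimum total cost: 192.

192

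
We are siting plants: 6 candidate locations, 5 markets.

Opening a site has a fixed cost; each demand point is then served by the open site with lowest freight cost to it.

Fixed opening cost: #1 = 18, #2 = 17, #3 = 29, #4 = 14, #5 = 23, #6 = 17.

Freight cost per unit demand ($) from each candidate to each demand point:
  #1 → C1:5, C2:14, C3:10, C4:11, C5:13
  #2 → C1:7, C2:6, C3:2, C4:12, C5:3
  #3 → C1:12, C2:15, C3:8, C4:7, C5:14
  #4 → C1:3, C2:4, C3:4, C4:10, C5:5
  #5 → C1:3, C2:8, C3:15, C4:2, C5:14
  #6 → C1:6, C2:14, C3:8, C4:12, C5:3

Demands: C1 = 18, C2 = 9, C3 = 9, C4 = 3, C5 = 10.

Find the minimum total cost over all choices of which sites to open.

198

Open {#2, #4, #5}: assign each demand point to its cheapest open site.
  C1→#4 18×3=54, C2→#4 9×4=36, C3→#2 9×2=18, C4→#5 3×2=6, C5→#2 10×3=30
  freight cost 144, fixed 54 → total 198.
Compare {#2, #4}: freight cost 168 + fixed 31 = 199.
Compare {#2, #5}: freight cost 162 + fixed 40 = 202.
Compare {#2, #4, #5, #6}: freight cost 144 + fixed 71 = 215.
All other subsets cost ≥ 199. Minimum total cost: 198.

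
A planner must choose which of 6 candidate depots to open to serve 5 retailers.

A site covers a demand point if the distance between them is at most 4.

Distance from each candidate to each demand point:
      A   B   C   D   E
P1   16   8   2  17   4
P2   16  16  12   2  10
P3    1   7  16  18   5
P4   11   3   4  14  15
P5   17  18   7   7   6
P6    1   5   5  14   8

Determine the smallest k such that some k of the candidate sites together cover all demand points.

Coverage sets (demand points within 4 of each site):
  P1: {C, E}
  P2: {D}
  P3: {A}
  P4: {B, C}
  P5: {}
  P6: {A}
No 3 sites suffice: every size-3 union leaves at least one demand point uncovered.
But {P1, P2, P3, P4} covers everything, so the minimum is 4.

4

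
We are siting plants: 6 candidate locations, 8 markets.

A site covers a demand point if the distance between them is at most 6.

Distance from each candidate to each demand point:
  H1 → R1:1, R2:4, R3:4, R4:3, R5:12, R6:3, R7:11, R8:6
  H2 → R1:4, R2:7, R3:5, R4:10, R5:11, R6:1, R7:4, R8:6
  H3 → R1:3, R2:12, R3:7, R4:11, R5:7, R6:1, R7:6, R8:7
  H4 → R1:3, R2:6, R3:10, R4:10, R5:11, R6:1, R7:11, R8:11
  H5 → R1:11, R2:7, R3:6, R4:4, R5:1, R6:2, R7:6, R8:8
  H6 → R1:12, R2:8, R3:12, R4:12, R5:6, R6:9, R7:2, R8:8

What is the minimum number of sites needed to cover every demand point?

2

Coverage sets (demand points within 6 of each site):
  H1: {R1, R2, R3, R4, R6, R8}
  H2: {R1, R3, R6, R7, R8}
  H3: {R1, R6, R7}
  H4: {R1, R2, R6}
  H5: {R3, R4, R5, R6, R7}
  H6: {R5, R7}
No single site covers all 8 demand points.
But {H1, H5} covers everything, so the minimum is 2.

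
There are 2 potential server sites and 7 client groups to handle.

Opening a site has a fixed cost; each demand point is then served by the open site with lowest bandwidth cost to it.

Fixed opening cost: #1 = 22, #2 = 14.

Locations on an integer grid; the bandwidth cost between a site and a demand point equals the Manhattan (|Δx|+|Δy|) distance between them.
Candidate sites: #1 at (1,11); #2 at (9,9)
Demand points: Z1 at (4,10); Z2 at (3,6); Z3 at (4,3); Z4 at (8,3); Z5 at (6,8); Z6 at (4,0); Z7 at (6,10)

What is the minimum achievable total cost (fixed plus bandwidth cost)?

Open {#2}: assign each demand point to its cheapest open site.
  Z1→#2 6, Z2→#2 9, Z3→#2 11, Z4→#2 7, Z5→#2 4, Z6→#2 14, Z7→#2 4
  bandwidth cost 55, fixed 14 → total 69.
Compare {#1}: bandwidth cost 65 + fixed 22 = 87.
Compare {#1, #2}: bandwidth cost 51 + fixed 36 = 87.

69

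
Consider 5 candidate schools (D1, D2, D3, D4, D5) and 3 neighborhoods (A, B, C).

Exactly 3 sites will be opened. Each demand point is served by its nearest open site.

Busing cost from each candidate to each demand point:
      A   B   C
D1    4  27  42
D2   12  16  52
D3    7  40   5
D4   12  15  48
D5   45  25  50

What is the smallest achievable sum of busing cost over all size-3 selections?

Open {D1, D3, D4}.
  A→D1 4, B→D4 15, C→D3 5  ⇒ total 24.
Compare {D1, D2, D3}: total 25.
Compare {D2, D3, D4}: total 27.
No size-3 selection does better; minimum is 24.

24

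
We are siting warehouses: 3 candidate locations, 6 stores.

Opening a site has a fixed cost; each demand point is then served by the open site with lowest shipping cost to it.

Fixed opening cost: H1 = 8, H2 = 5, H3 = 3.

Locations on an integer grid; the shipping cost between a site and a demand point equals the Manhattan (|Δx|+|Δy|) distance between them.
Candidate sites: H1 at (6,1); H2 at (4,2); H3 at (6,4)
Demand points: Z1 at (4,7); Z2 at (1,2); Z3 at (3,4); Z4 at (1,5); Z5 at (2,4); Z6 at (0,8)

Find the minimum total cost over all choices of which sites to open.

36

Open {H2}: assign each demand point to its cheapest open site.
  Z1→H2 5, Z2→H2 3, Z3→H2 3, Z4→H2 6, Z5→H2 4, Z6→H2 10
  shipping cost 31, fixed 5 → total 36.
Compare {H3}: shipping cost 35 + fixed 3 = 38.
Compare {H2, H3}: shipping cost 31 + fixed 8 = 39.
Compare {H1, H2}: shipping cost 31 + fixed 13 = 44.
All other subsets cost ≥ 38. Minimum total cost: 36.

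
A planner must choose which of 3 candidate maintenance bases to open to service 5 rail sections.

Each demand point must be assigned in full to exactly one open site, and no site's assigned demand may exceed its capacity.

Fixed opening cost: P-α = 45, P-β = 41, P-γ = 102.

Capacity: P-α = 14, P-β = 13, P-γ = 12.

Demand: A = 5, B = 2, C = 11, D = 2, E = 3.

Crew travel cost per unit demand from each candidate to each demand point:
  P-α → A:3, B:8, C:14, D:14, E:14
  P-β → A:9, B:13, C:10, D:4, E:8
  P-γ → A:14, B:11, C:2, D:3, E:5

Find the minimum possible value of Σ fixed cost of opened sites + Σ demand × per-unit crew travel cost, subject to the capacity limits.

Open {P-β, P-γ}; cheapest assignment that respects the capacities:
  P-β (cap 13, load 12): A, B, D, E — cost 5×9 + 2×13 + 2×4 + 3×8 = 103
  P-γ (cap 12, load 11): C — cost 11×2 = 22
  Shipping 125, fixed 143 → total 268.
  Any other capacity-feasible assignment to {P-β, P-γ} ships for at least 125.
Compare {P-α, P-γ}: its best feasible assignment gives total 270.
Compare {P-α, P-β, P-γ}: its best feasible assignment gives total 273.
Every other set of open sites that can feasibly serve all demand totals ≥ 270 even under its best assignment. Minimum: 268.

268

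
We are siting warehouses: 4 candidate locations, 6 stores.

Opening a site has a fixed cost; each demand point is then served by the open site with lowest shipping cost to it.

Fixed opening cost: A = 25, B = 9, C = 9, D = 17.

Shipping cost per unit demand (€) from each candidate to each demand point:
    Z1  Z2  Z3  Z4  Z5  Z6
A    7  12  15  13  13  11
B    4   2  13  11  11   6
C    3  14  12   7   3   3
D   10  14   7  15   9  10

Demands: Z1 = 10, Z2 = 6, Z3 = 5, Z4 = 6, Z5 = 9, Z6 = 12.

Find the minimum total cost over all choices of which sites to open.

217

Open {B, C, D}: assign each demand point to its cheapest open site.
  Z1→C 10×3=30, Z2→B 6×2=12, Z3→D 5×7=35, Z4→C 6×7=42, Z5→C 9×3=27, Z6→C 12×3=36
  shipping cost 182, fixed 35 → total 217.
Compare {B, C}: shipping cost 207 + fixed 18 = 225.
Compare {A, B, C, D}: shipping cost 182 + fixed 60 = 242.
Compare {A, B, C}: shipping cost 207 + fixed 43 = 250.
All other subsets cost ≥ 225. Minimum total cost: 217.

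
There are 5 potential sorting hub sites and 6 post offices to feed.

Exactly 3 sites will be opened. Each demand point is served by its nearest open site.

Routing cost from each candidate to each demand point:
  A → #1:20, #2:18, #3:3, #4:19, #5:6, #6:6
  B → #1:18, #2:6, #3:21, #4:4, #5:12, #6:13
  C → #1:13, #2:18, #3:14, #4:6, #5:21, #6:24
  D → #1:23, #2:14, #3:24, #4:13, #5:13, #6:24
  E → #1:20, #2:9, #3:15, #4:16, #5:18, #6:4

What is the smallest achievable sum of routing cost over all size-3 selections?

38

Open {A, B, C}.
  #1→C 13, #2→B 6, #3→A 3, #4→B 4, #5→A 6, #6→A 6  ⇒ total 38.
Compare {A, B, E}: total 41.
Compare {A, C, E}: total 41.
No size-3 selection does better; minimum is 38.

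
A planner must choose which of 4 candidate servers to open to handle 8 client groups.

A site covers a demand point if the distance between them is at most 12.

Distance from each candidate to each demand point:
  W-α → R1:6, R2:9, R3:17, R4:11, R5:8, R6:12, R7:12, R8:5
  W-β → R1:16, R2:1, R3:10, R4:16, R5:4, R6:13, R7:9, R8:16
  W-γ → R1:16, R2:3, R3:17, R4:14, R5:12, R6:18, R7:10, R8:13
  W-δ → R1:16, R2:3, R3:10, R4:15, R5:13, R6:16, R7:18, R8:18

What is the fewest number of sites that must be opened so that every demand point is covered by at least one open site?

2

Coverage sets (demand points within 12 of each site):
  W-α: {R1, R2, R4, R5, R6, R7, R8}
  W-β: {R2, R3, R5, R7}
  W-γ: {R2, R5, R7}
  W-δ: {R2, R3}
No single site covers all 8 demand points.
But {W-α, W-β} covers everything, so the minimum is 2.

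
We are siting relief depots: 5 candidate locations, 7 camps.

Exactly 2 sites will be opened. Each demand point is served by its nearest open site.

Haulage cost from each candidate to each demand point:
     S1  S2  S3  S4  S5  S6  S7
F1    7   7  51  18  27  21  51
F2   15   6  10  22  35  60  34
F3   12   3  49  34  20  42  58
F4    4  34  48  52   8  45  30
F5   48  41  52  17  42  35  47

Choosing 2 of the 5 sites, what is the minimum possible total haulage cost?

123

Open {F1, F2}.
  S1→F1 7, S2→F2 6, S3→F2 10, S4→F1 18, S5→F1 27, S6→F1 21, S7→F2 34  ⇒ total 123.
Compare {F2, F4}: total 125.
Compare {F1, F4}: total 136.
No size-2 selection does better; minimum is 123.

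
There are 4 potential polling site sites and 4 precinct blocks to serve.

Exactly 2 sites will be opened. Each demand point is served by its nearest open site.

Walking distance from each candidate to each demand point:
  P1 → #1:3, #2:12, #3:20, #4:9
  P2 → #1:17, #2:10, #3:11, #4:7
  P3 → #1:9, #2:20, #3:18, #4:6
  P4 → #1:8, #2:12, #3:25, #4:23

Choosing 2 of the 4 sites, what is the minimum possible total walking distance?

Open {P1, P2}.
  #1→P1 3, #2→P2 10, #3→P2 11, #4→P2 7  ⇒ total 31.
Compare {P2, P3}: total 36.
Compare {P2, P4}: total 36.
No size-2 selection does better; minimum is 31.

31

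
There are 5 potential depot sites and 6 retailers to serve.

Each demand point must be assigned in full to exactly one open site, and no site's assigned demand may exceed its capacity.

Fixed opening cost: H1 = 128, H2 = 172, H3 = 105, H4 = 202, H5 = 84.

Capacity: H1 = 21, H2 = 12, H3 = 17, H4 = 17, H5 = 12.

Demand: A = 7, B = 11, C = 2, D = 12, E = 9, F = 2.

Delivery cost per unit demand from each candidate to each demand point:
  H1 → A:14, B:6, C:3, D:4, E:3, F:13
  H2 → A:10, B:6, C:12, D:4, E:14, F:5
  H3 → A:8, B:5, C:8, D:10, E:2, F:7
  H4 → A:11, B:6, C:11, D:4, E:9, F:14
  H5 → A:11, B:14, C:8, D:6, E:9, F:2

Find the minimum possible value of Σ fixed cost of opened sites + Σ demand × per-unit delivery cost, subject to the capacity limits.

Open {H1, H3, H5}; cheapest assignment that respects the capacities:
  H1 (cap 21, load 21): D, E — cost 12×4 + 9×3 = 75
  H3 (cap 17, load 13): B, C — cost 11×5 + 2×8 = 71
  H5 (cap 12, load 9): A, F — cost 7×11 + 2×2 = 81
  Shipping 227, fixed 317 → total 544.
  Any other capacity-feasible assignment to {H1, H3, H5} ships for at least 227.
Compare {H1, H2, H5}: its best feasible assignment gives total 622.
Compare {H1, H2, H3}: its best feasible assignment gives total 625.
Every other set of open sites that can feasibly serve all demand totals ≥ 622 even under its best assignment. Minimum: 544.

544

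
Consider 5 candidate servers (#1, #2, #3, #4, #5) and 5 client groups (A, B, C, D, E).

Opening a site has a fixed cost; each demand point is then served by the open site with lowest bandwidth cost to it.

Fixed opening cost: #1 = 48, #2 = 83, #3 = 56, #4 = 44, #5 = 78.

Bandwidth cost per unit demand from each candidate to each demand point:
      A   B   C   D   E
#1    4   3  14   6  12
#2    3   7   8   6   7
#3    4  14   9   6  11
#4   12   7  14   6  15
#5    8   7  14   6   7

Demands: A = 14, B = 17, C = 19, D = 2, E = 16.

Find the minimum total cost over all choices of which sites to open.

Open {#1, #2}: assign each demand point to its cheapest open site.
  A→#2 14×3=42, B→#1 17×3=51, C→#2 19×8=152, D→#1 2×6=12, E→#2 16×7=112
  bandwidth cost 369, fixed 131 → total 500.
Compare {#2}: bandwidth cost 437 + fixed 83 = 520.
Compare {#1, #2, #4}: bandwidth cost 369 + fixed 175 = 544.
Compare {#1, #2, #3}: bandwidth cost 369 + fixed 187 = 556.
All other subsets cost ≥ 520. Minimum total cost: 500.

500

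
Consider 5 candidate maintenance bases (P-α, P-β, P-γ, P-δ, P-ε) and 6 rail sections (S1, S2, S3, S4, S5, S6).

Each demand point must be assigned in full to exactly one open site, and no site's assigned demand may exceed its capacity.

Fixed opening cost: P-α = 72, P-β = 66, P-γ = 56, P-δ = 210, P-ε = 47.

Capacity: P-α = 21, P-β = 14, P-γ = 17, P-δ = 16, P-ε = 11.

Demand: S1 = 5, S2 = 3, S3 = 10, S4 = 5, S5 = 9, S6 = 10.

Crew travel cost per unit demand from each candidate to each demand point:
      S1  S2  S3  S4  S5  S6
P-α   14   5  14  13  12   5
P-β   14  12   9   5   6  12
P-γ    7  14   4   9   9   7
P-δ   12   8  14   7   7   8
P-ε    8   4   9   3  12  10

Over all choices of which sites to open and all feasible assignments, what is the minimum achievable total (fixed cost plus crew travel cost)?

413

Open {P-α, P-β, P-γ}; cheapest assignment that respects the capacities:
  P-α (cap 21, load 13): S2, S6 — cost 3×5 + 10×5 = 65
  P-β (cap 14, load 14): S4, S5 — cost 5×5 + 9×6 = 79
  P-γ (cap 17, load 15): S1, S3 — cost 5×7 + 10×4 = 75
  Shipping 219, fixed 194 → total 413.
  Any other capacity-feasible assignment to {P-α, P-β, P-γ} ships for at least 219.
Compare {P-α, P-γ, P-ε}: its best feasible assignment gives total 435.
Compare {P-α, P-β, P-γ, P-ε}: its best feasible assignment gives total 447.
Every other set of open sites that can feasibly serve all demand totals ≥ 435 even under its best assignment. Minimum: 413.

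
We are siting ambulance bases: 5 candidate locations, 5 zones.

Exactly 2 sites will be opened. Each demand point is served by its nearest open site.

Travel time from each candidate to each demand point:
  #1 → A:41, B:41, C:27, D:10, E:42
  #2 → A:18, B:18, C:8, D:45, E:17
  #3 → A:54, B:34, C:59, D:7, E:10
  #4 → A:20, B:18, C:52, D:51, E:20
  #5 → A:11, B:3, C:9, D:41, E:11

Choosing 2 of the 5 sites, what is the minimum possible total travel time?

40

Open {#3, #5}.
  A→#5 11, B→#5 3, C→#5 9, D→#3 7, E→#3 10  ⇒ total 40.
Compare {#1, #5}: total 44.
Compare {#2, #3}: total 61.
No size-2 selection does better; minimum is 40.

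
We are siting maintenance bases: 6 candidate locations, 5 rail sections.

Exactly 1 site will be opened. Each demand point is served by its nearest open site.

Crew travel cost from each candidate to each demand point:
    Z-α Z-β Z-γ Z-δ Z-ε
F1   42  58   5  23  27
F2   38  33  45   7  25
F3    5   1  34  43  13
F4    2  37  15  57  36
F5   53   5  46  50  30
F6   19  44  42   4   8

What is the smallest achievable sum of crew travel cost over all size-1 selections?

Open {F3}.
  Z-α→F3 5, Z-β→F3 1, Z-γ→F3 34, Z-δ→F3 43, Z-ε→F3 13  ⇒ total 96.
Compare {F6}: total 117.
Compare {F4}: total 147.
No size-1 selection does better; minimum is 96.

96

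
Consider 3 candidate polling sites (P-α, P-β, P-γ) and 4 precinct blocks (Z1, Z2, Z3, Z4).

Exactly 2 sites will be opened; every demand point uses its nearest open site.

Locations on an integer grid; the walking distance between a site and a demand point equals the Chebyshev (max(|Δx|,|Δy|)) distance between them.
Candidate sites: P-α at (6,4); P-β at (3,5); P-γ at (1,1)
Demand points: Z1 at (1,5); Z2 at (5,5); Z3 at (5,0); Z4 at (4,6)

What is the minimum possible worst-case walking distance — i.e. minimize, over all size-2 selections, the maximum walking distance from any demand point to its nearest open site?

Open {P-α, P-β}.
  Farthest demand point is Z3 at walking distance 4 (to P-α); all others are ≤ 4.
With {P-α, P-γ} the worst case is 4.
With {P-β, P-γ} the worst case is 4.
No size-2 selection achieves below 4.

4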